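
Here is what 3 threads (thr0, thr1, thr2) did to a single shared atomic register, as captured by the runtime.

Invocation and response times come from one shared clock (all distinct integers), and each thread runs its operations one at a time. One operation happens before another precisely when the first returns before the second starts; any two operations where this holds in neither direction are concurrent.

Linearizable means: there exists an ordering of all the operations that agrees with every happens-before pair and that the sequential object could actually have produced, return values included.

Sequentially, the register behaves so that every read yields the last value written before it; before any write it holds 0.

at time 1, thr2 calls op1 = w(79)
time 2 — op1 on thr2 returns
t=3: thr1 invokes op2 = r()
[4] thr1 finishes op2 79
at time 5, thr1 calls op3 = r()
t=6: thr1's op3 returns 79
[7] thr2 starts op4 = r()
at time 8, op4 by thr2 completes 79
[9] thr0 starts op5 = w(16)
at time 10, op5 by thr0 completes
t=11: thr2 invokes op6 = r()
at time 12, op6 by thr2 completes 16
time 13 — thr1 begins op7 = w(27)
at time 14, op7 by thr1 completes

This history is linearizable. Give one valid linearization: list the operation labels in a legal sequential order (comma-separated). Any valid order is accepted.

op1, op2, op3, op4, op5, op6, op7

after step 1 (op1 w(79)): value 79
after step 2 (op2 r() → 79): value 79
after step 3 (op3 r() → 79): value 79
after step 4 (op4 r() → 79): value 79
after step 5 (op5 w(16)): value 16
after step 6 (op6 r() → 16): value 16
after step 7 (op7 w(27)): value 27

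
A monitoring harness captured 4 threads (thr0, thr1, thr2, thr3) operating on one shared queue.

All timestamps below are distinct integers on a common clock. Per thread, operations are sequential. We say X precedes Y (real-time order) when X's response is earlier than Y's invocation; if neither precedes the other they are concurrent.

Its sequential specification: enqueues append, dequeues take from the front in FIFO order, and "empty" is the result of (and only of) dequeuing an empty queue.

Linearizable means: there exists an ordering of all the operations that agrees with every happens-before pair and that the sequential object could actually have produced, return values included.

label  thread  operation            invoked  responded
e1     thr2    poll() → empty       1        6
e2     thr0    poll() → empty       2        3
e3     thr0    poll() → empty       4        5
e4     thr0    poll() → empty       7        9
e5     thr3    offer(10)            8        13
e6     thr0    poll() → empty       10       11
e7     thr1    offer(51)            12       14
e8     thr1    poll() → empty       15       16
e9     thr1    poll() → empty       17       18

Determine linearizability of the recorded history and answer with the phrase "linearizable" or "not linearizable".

through event 15 a valid linearization exists; event 16 (e8 responding at time 16) ends that
all 12 real-time-respecting orders fail — 8 completed queue operations, no legal replay
e.g. e1, e2, e3, e4, e5, e6, e7, e8: illegal at step 6, since e6 poll() → empty cannot apply there
e.g. e1, e2, e3, e4, e6, e5, e7, e8: illegal at step 8, since e8 poll() → empty cannot apply there

not linearizable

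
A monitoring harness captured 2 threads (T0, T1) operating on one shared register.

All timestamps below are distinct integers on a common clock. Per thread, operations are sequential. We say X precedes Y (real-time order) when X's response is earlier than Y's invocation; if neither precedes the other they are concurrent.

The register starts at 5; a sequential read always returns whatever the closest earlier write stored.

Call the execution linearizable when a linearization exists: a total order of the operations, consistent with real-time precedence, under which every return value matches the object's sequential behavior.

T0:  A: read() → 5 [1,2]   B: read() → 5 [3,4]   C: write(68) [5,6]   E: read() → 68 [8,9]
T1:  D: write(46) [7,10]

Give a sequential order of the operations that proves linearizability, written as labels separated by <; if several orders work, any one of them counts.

1. A read() → 5, leaving value 5
2. B read() → 5, leaving value 5
3. C write(68), leaving value 68
4. E read() → 68, leaving value 68
5. D write(46), leaving value 46

A < B < C < E < D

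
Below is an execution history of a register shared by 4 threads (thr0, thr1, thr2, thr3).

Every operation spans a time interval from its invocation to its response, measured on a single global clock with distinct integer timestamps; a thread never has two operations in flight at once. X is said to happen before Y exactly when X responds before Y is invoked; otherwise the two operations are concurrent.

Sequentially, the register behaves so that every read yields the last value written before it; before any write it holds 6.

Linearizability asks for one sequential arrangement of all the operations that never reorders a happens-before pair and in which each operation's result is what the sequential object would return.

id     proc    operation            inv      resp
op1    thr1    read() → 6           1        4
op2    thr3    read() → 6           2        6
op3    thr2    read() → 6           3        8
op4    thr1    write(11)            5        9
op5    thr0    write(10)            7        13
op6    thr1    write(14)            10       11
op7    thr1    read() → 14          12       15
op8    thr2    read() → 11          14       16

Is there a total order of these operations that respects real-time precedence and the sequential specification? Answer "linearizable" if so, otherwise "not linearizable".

prefix check: 1..15 passes, 1..16 fails once op8's time-16 response joins
8 completed operations, 86 real-time-consistent orders — every register replay fails
e.g. op1, op2, op3, op4, op5, op6, op7, op8: illegal at step 8, since op8 read() → 11 cannot apply there
e.g. op1, op2, op3, op4, op5, op6, op8, op7: illegal at step 7, since op8 read() → 11 cannot apply there

not linearizable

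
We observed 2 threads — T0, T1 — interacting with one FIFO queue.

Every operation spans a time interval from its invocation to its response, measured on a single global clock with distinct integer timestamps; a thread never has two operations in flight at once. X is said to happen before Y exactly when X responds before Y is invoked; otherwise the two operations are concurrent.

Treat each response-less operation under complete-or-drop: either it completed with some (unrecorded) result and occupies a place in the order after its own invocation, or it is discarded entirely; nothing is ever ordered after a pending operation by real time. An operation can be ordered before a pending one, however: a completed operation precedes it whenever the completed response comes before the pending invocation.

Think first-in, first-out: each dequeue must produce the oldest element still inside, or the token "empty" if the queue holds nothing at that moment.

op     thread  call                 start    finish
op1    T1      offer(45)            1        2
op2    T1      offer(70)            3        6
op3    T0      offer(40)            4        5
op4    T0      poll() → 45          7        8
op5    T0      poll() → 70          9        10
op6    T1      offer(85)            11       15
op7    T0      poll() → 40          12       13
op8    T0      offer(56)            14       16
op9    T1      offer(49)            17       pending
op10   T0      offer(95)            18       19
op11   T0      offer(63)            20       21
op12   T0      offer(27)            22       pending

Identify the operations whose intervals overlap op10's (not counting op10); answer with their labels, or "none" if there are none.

op9

overlap test against op10 [18,19]: concurrent iff the interval meets 18..19
op1 [1,2]: before
op2 [3,6]: before
op3 [4,5]: before
op4 [7,8]: before
op5 [9,10]: before
op6 [11,15]: before
op7 [12,13]: before
op8 [14,16]: before
op9 [17,…): concurrent
op11 [20,21]: after
op12 [22,…): after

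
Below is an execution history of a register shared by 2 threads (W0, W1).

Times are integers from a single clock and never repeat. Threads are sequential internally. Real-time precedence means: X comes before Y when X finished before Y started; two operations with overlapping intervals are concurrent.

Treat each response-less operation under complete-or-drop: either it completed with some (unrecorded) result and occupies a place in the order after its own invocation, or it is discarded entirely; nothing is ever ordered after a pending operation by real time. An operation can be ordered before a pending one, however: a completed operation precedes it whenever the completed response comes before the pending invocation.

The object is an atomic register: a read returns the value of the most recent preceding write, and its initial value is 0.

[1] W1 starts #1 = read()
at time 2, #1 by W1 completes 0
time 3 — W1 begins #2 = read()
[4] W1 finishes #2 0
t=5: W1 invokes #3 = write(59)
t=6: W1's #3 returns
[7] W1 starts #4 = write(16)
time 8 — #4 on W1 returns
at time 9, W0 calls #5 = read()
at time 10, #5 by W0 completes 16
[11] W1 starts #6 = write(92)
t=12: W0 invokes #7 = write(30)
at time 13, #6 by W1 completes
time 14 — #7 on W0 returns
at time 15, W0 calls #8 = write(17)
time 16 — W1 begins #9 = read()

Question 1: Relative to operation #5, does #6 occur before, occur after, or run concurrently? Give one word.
after

#6 spans [11,13], #5 spans [9,10]
resp(#5)=10 < inv(#6)=11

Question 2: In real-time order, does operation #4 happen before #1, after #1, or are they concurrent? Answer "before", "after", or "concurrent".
after

#4 spans [7,8], #1 spans [1,2]
resp(#1)=2 < inv(#4)=7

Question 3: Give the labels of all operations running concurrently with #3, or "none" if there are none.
none

#3 spans [5,6]; an op avoiding the whole window 5..6 is ordered, any other is concurrent
#1 [1,2]: before
#2 [3,4]: before
#4 [7,8]: after
#5 [9,10]: after
#6 [11,13]: after
#7 [12,14]: after
#8 [15,…): after
#9 [16,…): after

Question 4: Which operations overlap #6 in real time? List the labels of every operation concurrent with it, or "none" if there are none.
#7

overlap test against #6 [11,13]: concurrent iff the interval meets 11..13
#1 [1,2]: before
#2 [3,4]: before
#3 [5,6]: before
#4 [7,8]: before
#5 [9,10]: before
#7 [12,14]: concurrent
#8 [15,…): after
#9 [16,…): after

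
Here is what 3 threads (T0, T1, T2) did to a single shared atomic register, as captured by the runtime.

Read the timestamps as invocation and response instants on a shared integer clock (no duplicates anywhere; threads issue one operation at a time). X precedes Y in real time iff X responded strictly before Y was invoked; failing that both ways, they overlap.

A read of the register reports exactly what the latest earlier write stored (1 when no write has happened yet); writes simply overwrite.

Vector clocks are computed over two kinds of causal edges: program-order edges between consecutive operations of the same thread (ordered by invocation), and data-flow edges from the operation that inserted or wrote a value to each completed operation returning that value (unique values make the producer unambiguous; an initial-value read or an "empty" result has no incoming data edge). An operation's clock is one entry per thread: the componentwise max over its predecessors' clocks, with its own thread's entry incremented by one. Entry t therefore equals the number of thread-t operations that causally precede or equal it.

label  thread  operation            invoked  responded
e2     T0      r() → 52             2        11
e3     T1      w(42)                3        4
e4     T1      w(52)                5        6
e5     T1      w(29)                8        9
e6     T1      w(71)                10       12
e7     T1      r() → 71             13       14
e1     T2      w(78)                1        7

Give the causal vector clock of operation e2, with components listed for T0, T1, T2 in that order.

(1, 2, 0)

e1 (invocation 1): nothing precedes it; T2's component alone gives (0, 0, 1)
e3 (invocation 3): nothing precedes it; T1's component alone gives (0, 1, 0)
invoked at 5, e4 merges VC(e3)=(0, 1, 0) and bumps T1's slot → (0, 2, 0)
invoked at 8, e5 merges VC(e4)=(0, 2, 0) and bumps T1's slot → (0, 3, 0)
invoked at 2, e2 merges VC(e4)=(0, 2, 0) and bumps T0's slot → (1, 2, 0)
invoked at 10, e6 merges VC(e5)=(0, 3, 0) and bumps T1's slot → (0, 4, 0)
invoked at 13, e7 merges VC(e6)=(0, 4, 0) and bumps T1's slot → (0, 5, 0)
target: VC(e2) = (1, 2, 0)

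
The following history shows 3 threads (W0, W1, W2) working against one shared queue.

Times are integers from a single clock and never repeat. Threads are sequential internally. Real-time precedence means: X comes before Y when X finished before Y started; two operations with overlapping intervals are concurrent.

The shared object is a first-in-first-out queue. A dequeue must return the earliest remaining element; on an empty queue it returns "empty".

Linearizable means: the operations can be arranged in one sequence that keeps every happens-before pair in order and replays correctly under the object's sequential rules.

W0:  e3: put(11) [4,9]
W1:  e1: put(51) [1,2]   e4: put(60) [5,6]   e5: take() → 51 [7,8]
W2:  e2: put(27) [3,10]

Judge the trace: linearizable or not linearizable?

witness order: e1, e2, e3, e4, e5
after step 1 (e1 put(51)): queue <51>
after step 2 (e2 put(27)): queue <51,27>
after step 3 (e3 put(11)): queue <51,27,11>
after step 4 (e4 put(60)): queue <51,27,11,60>
after step 5 (e5 take() → 51): queue <27,11,60>

linearizable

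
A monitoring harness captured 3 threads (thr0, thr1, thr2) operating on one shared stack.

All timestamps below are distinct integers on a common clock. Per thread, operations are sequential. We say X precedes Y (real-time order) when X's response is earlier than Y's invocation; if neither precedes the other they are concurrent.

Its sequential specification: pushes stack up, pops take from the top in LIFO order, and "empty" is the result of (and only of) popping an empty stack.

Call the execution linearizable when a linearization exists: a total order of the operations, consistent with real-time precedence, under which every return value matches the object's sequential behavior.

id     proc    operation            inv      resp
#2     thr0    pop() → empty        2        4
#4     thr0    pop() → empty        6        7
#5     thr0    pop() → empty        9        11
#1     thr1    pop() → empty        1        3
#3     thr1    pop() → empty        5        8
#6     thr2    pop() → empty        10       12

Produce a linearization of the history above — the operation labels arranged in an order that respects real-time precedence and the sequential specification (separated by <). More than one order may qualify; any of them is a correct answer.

after step 1 (#1 pop() → empty): stack <>
after step 2 (#2 pop() → empty): stack <>
after step 3 (#3 pop() → empty): stack <>
after step 4 (#4 pop() → empty): stack <>
after step 5 (#5 pop() → empty): stack <>
after step 6 (#6 pop() → empty): stack <>

#1 < #2 < #3 < #4 < #5 < #6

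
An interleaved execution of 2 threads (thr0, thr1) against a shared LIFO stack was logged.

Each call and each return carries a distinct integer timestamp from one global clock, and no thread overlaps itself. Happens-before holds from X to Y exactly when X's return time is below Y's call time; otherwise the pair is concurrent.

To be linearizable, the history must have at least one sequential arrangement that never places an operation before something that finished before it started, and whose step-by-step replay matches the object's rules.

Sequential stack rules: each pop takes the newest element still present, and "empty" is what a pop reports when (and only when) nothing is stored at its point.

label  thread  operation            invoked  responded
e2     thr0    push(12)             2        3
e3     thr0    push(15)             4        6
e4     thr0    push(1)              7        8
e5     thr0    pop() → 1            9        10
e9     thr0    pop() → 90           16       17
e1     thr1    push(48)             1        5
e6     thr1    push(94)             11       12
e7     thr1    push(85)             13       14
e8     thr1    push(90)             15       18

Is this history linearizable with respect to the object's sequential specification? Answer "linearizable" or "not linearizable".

linearizable

witness order: e1, e2, e3, e4, e5, e6, e7, e8, e9
step 1: e1 push(48) — stack <48>
step 2: e2 push(12) — stack <48,12>
step 3: e3 push(15) — stack <48,12,15>
step 4: e4 push(1) — stack <48,12,15,1>
step 5: e5 pop() → 1 — stack <48,12,15>
step 6: e6 push(94) — stack <48,12,15,94>
step 7: e7 push(85) — stack <48,12,15,94,85>
step 8: e8 push(90) — stack <48,12,15,94,85,90>
step 9: e9 pop() → 90 — stack <48,12,15,94,85>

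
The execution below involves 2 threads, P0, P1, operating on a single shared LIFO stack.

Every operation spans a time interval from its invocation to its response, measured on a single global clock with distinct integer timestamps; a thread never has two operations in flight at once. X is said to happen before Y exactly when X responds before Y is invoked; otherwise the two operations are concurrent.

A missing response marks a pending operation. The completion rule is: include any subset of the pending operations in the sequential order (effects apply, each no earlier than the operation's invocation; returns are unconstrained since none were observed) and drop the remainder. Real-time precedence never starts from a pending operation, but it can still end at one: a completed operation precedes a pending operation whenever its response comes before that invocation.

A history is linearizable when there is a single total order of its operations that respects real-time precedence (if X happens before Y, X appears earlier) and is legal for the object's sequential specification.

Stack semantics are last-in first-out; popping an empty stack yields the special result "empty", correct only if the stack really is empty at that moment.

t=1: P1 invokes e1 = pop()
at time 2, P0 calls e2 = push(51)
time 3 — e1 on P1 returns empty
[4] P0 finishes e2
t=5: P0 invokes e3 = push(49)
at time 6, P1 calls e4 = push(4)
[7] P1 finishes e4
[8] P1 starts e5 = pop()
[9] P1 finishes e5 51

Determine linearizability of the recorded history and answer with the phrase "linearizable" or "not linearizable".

the violation lands at event 9, e5's response at time 9: events 1..8 linearize, events 1..9 do not
every one of the 2 real-time-consistent orders over 4 completed LIFO stack ops fails the sequential spec
no escape via the 1 pending operation (e3): every completion choice fails
one such order, e1, e2, e4, e5 (pending dropped), breaks at step 4 where e5 pop() → 51 is illegal
one such order, e2, e1, e4, e5 (pending dropped), breaks at step 2 where e1 pop() → empty is illegal

not linearizable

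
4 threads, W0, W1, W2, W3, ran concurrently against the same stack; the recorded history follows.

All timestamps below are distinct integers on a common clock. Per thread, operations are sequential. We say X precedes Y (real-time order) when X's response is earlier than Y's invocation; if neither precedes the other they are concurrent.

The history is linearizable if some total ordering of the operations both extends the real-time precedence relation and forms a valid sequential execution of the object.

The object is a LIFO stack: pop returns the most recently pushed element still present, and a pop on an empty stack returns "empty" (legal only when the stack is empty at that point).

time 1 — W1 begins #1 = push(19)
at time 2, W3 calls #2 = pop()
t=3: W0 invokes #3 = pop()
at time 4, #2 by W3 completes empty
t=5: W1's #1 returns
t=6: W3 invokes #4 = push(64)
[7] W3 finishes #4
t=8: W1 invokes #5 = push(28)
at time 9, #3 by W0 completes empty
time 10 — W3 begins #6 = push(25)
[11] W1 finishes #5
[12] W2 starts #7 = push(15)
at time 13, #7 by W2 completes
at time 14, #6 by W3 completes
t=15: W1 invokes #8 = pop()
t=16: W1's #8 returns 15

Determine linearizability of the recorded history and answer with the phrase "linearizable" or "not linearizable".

witness order: #2, #3, #1, #4, #5, #6, #7, #8
after step 1 (#2 pop() → empty): stack <>
after step 2 (#3 pop() → empty): stack <>
after step 3 (#1 push(19)): stack <19>
after step 4 (#4 push(64)): stack <19,64>
after step 5 (#5 push(28)): stack <19,64,28>
after step 6 (#6 push(25)): stack <19,64,28,25>
after step 7 (#7 push(15)): stack <19,64,28,25,15>
after step 8 (#8 pop() → 15): stack <19,64,28,25>

linearizable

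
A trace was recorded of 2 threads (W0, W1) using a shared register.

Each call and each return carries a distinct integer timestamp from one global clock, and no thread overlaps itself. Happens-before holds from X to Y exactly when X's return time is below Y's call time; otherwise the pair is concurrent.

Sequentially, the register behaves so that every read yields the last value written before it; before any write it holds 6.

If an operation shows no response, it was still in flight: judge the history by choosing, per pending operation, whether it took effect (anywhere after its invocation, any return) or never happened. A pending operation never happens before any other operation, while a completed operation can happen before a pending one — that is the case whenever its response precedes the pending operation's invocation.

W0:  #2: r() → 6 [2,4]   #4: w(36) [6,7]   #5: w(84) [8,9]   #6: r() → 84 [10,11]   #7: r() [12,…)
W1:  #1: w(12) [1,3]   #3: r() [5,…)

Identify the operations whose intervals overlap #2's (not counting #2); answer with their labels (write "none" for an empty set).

#1

#2 runs from 2 to 4; window-overlapping ops are concurrent
#1 [1,3]: concurrent
#3 [5,…): after
#4 [6,7]: after
#5 [8,9]: after
#6 [10,11]: after
#7 [12,…): after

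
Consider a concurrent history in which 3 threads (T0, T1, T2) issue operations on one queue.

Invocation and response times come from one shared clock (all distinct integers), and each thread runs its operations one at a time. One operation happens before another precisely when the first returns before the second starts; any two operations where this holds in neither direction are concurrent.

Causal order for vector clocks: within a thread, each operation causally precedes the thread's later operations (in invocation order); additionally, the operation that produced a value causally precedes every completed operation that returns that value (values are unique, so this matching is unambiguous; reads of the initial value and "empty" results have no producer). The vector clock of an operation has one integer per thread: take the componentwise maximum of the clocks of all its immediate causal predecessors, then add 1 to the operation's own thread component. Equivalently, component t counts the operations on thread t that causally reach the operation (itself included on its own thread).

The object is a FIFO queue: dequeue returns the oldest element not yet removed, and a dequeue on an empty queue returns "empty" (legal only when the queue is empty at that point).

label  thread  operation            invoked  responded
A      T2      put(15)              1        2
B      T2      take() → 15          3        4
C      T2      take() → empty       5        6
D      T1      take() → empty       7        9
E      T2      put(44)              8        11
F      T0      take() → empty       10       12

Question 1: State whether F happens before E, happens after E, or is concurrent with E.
F spans [10,12], E spans [8,11]
the intervals overlap in both directions

concurrent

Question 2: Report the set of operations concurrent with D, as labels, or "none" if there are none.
concurrent with D ([7,9]): every op whose interval crosses 7..9
A [1,2]: before
B [3,4]: before
C [5,6]: before
E [8,11]: concurrent
F [10,12]: after

E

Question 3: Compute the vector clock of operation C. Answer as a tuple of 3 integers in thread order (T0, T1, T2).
invoked at 1, A has no predecessors; its own T2 bump gives (0, 0, 1)
invoked at 7, D has no predecessors; its own T1 bump gives (0, 1, 0)
invoked at 10, F has no predecessors; its own T0 bump gives (1, 0, 0)
VC(B, invoked at 3): max of VC(A)=(0, 0, 1), then +1 on thread T2 → (0, 0, 2)
VC(C, invoked at 5): max of VC(B)=(0, 0, 2), then +1 on thread T2 → (0, 0, 3)
VC(E, invoked at 8): max of VC(C)=(0, 0, 3), then +1 on thread T2 → (0, 0, 4)
target: VC(C) = (0, 0, 3)

(0, 0, 3)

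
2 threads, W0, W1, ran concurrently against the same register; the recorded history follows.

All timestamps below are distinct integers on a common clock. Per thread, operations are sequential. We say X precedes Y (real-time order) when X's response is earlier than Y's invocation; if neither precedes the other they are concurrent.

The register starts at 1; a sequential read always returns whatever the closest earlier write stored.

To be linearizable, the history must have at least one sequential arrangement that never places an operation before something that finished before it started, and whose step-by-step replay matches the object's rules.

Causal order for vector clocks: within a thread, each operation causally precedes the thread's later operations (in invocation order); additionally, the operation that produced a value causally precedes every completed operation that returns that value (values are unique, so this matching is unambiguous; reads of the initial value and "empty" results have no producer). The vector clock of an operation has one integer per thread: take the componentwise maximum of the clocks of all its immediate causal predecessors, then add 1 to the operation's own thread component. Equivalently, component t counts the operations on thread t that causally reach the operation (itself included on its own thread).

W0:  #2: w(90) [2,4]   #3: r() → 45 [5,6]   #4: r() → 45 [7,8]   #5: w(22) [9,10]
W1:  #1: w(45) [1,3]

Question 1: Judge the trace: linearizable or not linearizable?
a witness: #2, #1, #3, #4, #5
1. #2 w(90), leaving value 90
2. #1 w(45), leaving value 45
3. #3 r() → 45, leaving value 45
4. #4 r() → 45, leaving value 45
5. #5 w(22), leaving value 22

linearizable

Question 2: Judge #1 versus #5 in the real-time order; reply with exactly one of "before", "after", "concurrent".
#1 spans [1,3], #5 spans [9,10]
resp(#1)=3 < inv(#5)=9

before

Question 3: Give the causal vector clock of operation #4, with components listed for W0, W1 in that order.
VC(#1, invoked at 1): no causal predecessors; +1 on W1 → (0, 1)
VC(#2, invoked at 2): no causal predecessors; +1 on W0 → (1, 0)
#3 (invocation 5): componentwise max over VC(#1)=(0, 1), VC(#2)=(1, 0), +1 at W0, giving (2, 1)
#4 (invocation 7): componentwise max over VC(#1)=(0, 1), VC(#3)=(2, 1), +1 at W0, giving (3, 1)
#5 (invocation 9): componentwise max over VC(#4)=(3, 1), +1 at W0, giving (4, 1)
target: VC(#4) = (3, 1)

(3, 1)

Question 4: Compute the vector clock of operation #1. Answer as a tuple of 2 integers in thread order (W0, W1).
#1, invoked 1, has no incoming edges; only W1's bump applies → (0, 1)
#2, invoked 2, has no incoming edges; only W0's bump applies → (1, 0)
merge at #3 (invoked 5): VC(#1)=(0, 1), VC(#2)=(1, 0), own-thread bump on W0 → (2, 1)
merge at #4 (invoked 7): VC(#1)=(0, 1), VC(#3)=(2, 1), own-thread bump on W0 → (3, 1)
merge at #5 (invoked 9): VC(#4)=(3, 1), own-thread bump on W0 → (4, 1)
target: VC(#1) = (0, 1)

(0, 1)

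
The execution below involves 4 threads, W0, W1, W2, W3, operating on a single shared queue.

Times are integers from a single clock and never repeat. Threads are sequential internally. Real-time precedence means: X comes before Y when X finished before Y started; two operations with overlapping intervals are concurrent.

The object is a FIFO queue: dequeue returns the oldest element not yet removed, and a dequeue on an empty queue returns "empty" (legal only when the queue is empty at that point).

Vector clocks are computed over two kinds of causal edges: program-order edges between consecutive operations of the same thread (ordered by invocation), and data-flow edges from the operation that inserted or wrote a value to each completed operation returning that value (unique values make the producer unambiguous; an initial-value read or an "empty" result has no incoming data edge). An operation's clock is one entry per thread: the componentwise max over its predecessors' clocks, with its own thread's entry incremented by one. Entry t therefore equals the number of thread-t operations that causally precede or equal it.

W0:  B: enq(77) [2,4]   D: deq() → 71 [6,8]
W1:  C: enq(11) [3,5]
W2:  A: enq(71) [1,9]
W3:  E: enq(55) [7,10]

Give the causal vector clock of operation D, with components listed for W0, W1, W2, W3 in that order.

(2, 0, 1, 0)

root op E, invoked 7: fresh clock plus W3's own tick → (0, 0, 0, 1)
root op A, invoked 1: fresh clock plus W2's own tick → (0, 0, 1, 0)
root op C, invoked 3: fresh clock plus W1's own tick → (0, 1, 0, 0)
root op B, invoked 2: fresh clock plus W0's own tick → (1, 0, 0, 0)
VC(D, invoked at 6): max of VC(A)=(0, 0, 1, 0), VC(B)=(1, 0, 0, 0), then +1 on thread W0 → (2, 0, 1, 0)
target: VC(D) = (2, 0, 1, 0)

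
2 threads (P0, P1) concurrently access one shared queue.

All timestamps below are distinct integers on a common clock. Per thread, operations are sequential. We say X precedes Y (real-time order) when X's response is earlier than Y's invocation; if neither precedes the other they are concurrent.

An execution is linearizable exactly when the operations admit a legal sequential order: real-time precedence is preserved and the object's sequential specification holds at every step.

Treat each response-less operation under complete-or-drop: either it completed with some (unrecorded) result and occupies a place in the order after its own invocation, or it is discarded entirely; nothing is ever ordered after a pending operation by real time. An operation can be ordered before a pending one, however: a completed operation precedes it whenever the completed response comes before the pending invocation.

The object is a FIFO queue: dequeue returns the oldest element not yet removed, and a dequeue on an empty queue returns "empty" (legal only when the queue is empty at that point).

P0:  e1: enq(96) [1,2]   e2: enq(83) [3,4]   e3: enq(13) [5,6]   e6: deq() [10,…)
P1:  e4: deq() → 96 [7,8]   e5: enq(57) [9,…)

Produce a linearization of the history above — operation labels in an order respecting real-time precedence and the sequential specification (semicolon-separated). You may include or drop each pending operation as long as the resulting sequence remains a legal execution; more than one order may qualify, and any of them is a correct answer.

e1; e2; e3; e4

step 1: e1 enq(96) — queue <96>
step 2: e2 enq(83) — queue <96,83>
step 3: e3 enq(13) — queue <96,83,13>
step 4: e4 deq() → 96 — queue <83,13>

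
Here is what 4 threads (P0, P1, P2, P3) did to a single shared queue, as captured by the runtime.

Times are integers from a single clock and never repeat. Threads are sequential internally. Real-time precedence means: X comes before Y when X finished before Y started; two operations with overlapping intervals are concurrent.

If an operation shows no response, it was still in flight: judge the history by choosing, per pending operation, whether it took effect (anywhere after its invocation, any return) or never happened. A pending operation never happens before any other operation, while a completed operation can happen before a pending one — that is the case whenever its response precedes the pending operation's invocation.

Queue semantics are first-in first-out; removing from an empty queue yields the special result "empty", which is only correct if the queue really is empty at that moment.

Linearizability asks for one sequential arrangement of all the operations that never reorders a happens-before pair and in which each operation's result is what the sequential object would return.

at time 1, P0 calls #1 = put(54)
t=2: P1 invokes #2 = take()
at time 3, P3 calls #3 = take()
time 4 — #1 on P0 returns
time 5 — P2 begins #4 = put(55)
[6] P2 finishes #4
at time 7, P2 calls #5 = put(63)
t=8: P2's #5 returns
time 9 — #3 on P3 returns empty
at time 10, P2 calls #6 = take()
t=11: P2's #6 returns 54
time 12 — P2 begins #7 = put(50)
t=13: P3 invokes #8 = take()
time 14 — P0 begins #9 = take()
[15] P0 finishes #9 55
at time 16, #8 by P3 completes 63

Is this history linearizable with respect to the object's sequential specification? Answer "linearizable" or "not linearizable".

linearizable

witness order: #2, #3, #1, #4, #5, #6, #7, #9, #8
step 1: #2 take() (pending, included) — queue <>
step 2: #3 take() → empty — queue <>
step 3: #1 put(54) — queue <54>
step 4: #4 put(55) — queue <54,55>
step 5: #5 put(63) — queue <54,55,63>
step 6: #6 take() → 54 — queue <55,63>
step 7: #7 put(50) (pending, included) — queue <55,63,50>
step 8: #9 take() → 55 — queue <63,50>
step 9: #8 take() → 63 — queue <50>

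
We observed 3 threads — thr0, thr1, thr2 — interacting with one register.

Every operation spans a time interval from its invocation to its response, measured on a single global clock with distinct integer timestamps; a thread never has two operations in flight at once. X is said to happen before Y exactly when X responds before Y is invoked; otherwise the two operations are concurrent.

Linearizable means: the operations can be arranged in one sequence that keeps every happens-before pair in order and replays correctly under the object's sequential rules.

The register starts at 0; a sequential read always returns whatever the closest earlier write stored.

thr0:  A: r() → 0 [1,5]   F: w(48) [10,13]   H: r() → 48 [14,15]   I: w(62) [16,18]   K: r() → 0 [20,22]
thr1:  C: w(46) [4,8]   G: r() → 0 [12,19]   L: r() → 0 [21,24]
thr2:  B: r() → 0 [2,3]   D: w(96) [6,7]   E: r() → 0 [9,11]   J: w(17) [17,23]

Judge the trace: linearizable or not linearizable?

prefix check: 1..10 passes, 1..11 fails once E's time-11 response joins
5 completed operations, 5 real-time-consistent orders — every register replay fails
include/drop combinations of the 1 pending operation (F) were all tried; none helps
take A, B, C, D, E (pending dropped): step 5 already fails, because E r() → 0 cannot occur there
take A, B, D, C, E (pending dropped): step 5 already fails, because E r() → 0 cannot occur there

not linearizable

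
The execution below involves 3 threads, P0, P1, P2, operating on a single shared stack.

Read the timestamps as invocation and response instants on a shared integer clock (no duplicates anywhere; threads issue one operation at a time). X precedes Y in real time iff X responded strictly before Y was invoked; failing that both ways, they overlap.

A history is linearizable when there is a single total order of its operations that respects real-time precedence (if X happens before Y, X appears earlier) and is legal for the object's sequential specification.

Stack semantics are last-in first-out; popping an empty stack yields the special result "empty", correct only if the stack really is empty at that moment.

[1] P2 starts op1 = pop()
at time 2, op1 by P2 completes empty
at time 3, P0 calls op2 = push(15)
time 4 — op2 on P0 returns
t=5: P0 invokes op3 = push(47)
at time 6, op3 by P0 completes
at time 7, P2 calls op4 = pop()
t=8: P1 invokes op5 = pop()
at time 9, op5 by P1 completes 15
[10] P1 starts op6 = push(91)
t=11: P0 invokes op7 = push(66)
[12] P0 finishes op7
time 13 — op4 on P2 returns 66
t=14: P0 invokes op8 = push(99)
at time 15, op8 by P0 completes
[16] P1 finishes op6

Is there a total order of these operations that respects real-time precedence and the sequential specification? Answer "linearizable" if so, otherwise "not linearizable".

not linearizable

cut after 12 events: linearizable; cut after 13 events (op4 responds, time 13): not linearizable
3 orders of the 6 completed stack ops respect real time; none is legal
include/drop combinations of the 1 pending operation (op6) were all tried; none helps
e.g. op1, op2, op3, op4, op5, op7 (pending dropped): illegal at step 4, since op4 pop() → 66 cannot apply there
e.g. op1, op2, op3, op5, op4, op7 (pending dropped): illegal at step 4, since op5 pop() → 15 cannot apply there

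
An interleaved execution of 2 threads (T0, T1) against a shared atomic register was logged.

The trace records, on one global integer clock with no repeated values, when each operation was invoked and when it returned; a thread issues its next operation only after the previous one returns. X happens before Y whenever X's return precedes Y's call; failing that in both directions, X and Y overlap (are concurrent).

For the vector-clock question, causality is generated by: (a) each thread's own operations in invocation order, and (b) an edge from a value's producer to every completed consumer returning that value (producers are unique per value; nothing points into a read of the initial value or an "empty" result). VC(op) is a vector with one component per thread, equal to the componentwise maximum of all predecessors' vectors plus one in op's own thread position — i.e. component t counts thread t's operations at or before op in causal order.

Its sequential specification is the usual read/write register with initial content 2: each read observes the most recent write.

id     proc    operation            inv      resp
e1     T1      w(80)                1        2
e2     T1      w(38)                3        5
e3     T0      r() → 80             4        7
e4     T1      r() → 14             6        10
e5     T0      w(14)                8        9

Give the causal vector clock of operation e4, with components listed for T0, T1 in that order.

e1 (invocation 1): nothing precedes it; T1's component alone gives (0, 1)
from VC(e1)=(0, 1), e2 (invoked 3) maxes components and bumps T1 → (0, 2)
from VC(e1)=(0, 1), e3 (invoked 4) maxes components and bumps T0 → (1, 1)
from VC(e3)=(1, 1), e5 (invoked 8) maxes components and bumps T0 → (2, 1)
from VC(e2)=(0, 2), VC(e5)=(2, 1), e4 (invoked 6) maxes components and bumps T1 → (2, 3)
target: VC(e4) = (2, 3)

(2, 3)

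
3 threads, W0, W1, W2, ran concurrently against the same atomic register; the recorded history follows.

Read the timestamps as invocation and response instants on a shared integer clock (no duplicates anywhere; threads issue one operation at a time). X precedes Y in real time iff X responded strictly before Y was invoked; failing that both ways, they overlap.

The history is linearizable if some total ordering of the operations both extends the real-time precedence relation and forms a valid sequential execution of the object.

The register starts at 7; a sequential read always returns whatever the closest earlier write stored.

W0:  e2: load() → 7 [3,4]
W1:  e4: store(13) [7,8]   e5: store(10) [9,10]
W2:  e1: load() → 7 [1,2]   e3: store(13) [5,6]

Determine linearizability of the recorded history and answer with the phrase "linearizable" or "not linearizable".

linearizable

a witness: e1, e2, e3, e4, e5
step 1: e1 load() → 7 — value 7
step 2: e2 load() → 7 — value 7
step 3: e3 store(13) — value 13
step 4: e4 store(13) — value 13
step 5: e5 store(10) — value 10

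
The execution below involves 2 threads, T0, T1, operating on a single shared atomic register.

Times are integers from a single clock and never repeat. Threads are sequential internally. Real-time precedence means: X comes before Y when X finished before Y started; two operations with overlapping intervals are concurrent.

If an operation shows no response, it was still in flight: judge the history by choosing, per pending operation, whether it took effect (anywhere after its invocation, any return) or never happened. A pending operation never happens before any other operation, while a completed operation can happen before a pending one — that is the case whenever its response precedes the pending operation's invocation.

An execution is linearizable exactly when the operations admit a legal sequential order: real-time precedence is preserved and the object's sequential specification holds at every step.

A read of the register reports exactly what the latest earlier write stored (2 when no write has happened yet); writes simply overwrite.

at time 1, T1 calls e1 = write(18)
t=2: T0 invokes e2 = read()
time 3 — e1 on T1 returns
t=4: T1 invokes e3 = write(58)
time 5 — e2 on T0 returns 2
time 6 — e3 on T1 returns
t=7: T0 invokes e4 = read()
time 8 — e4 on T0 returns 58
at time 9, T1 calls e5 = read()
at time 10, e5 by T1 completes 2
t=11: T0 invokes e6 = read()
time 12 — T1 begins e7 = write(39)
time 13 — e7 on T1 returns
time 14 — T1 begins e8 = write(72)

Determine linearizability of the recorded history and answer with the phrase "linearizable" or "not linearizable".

prefix check: 1..9 passes, 1..10 fails once e5's time-10 response joins
3 orders of the 5 completed atomic register ops respect real time; none is legal
sample order e1, e2, e3, e4, e5 stalls at step 2 — e2 read() → 2 has no legal effect
sample order e1, e3, e2, e4, e5 stalls at step 3 — e2 read() → 2 has no legal effect

not linearizable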